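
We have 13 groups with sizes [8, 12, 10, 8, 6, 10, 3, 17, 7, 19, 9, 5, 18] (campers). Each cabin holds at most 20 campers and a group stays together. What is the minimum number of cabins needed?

7

Total = 19 + 18 + 17 + 12 + 10 + 10 + 9 + 8 + 8 + 7 + 6 + 5 + 3 = 132 campers.
Lower bound: ⌈132/20⌉ = 7 cabins.
A packing using 7 cabins:
  cabin 1: 19 = 19
  cabin 2: 18 = 18
  cabin 3: 17 + 3 = 20
  cabin 4: 12 + 8 = 20
  cabin 5: 10 + 10 = 20
  cabin 6: 9 + 8 = 17
  cabin 7: 7 + 6 + 5 = 18
This matches the lower bound, so 7 is optimal.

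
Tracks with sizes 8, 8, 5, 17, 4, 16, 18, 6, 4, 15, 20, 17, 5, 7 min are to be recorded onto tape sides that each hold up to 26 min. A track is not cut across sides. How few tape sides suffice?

6

Total = 20 + 18 + 17 + 17 + 16 + 15 + 8 + 8 + 7 + 6 + 5 + 5 + 4 + 4 = 150 min.
Lower bound: ⌈150/26⌉ = 6 tape sides.
A packing using 6 tape sides:
  side 1: 20 + 6 = 26
  side 2: 18 + 8 = 26
  side 3: 17 + 8 = 25
  side 4: 17 + 7 = 24
  side 5: 16 + 5 + 5 = 26
  side 6: 15 + 4 + 4 = 23
This matches the lower bound, so 6 is optimal.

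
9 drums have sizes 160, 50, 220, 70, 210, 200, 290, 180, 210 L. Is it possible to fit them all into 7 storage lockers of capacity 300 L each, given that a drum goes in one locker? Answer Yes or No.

Yes

A valid assignment using 7 storage lockers:
  locker 1: 290 = 290
  locker 2: 220 + 70 = 290
  locker 3: 210 + 50 = 260
  locker 4: 210 = 210
  locker 5: 200 = 200
  locker 6: 180 = 180
  locker 7: 160 = 160
Every load is within 300 L, so 7 storage lockers suffice.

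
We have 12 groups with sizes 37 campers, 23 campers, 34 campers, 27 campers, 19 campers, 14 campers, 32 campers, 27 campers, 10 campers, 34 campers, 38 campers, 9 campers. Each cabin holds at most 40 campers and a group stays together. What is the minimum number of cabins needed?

Total = 38 + 37 + 34 + 34 + 32 + 27 + 27 + 23 + 19 + 14 + 10 + 9 = 304 campers.
Lower bound: ⌈304/40⌉ = 8 cabins.
A packing using 9 cabins:
  cabin 1: 38 = 38
  cabin 2: 37 = 37
  cabin 3: 34 = 34
  cabin 4: 34 = 34
  cabin 5: 32 = 32
  cabin 6: 27 + 10 = 37
  cabin 7: 27 + 9 = 36
  cabin 8: 23 + 14 = 37
  cabin 9: 19 = 19
No arrangement into 8 cabins stays within capacity, so 9 is optimal.

9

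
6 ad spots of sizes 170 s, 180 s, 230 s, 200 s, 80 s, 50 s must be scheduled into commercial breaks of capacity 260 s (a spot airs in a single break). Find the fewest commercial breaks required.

Total = 230 + 200 + 180 + 170 + 80 + 50 = 910 s.
Lower bound: ⌈910/260⌉ = 4 commercial breaks.
A packing using 4 commercial breaks:
  break 1: 230 = 230
  break 2: 200 + 50 = 250
  break 3: 180 + 80 = 260
  break 4: 170 = 170
This matches the lower bound, so 4 is optimal.

4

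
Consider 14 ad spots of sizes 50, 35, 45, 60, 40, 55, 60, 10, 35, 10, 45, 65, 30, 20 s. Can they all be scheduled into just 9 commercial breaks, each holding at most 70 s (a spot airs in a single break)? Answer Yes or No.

Yes

A valid assignment using 9 commercial breaks:
  break 1: 65 = 65
  break 2: 60 + 10 = 70
  break 3: 60 + 10 = 70
  break 4: 55 = 55
  break 5: 50 + 20 = 70
  break 6: 45 = 45
  break 7: 45 = 45
  break 8: 40 + 30 = 70
  break 9: 35 + 35 = 70
Every load is within 70 s, so 9 commercial breaks suffice.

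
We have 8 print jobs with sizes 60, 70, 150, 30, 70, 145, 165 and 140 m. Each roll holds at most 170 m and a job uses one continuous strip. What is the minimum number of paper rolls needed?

Total = 165 + 150 + 145 + 140 + 70 + 70 + 60 + 30 = 830 m.
Lower bound: ⌈830/170⌉ = 5 paper rolls.
A packing using 6 paper rolls:
  roll 1: 165 = 165
  roll 2: 150 = 150
  roll 3: 145 = 145
  roll 4: 140 + 30 = 170
  roll 5: 70 + 70 = 140
  roll 6: 60 = 60
No arrangement into 5 paper rolls stays within capacity, so 6 is optimal.

6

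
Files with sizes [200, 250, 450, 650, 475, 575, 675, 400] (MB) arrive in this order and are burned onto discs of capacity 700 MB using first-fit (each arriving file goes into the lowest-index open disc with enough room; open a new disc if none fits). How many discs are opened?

  200 → disc 1 (new)  [load 200/700]
  250 → disc 1  [load 450/700]
  450 → disc 2 (new)  [load 450/700]
  650 → disc 3 (new)  [load 650/700]
  475 → disc 4 (new)  [load 475/700]
  575 → disc 5 (new)  [load 575/700]
  675 → disc 6 (new)  [load 675/700]
  400 → disc 7 (new)  [load 400/700]
7 discs opened.

7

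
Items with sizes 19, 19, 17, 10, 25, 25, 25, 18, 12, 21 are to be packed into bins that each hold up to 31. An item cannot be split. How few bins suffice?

Total = 25 + 25 + 25 + 21 + 19 + 19 + 18 + 17 + 12 + 10 = 191.
Lower bound: ⌈191/31⌉ = 7 bins.
Also, 8 items each exceed 31/2, and no two of those can share a bin, so at least 8 bins are needed.
A packing using 8 bins:
  bin 1: 25 = 25
  bin 2: 25 = 25
  bin 3: 25 = 25
  bin 4: 21 + 10 = 31
  bin 5: 19 + 12 = 31
  bin 6: 19 = 19
  bin 7: 18 = 18
  bin 8: 17 = 17
This matches the lower bound, so 8 is optimal.

8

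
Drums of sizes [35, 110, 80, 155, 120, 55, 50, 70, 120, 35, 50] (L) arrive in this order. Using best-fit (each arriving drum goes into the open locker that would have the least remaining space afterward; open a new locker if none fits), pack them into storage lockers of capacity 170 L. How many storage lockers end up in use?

  35 → locker 1 (new)  [load 35/170]
  110 → locker 1  [load 145/170]
  80 → locker 2 (new)  [load 80/170]
  155 → locker 3 (new)  [load 155/170]
  120 → locker 4 (new)  [load 120/170]
  55 → locker 2  [load 135/170]
  50 → locker 4  [load 170/170]
  70 → locker 5 (new)  [load 70/170]
  120 → locker 6 (new)  [load 120/170]
  35 → locker 2  [load 170/170]
  50 → locker 6  [load 170/170]
6 storage lockers opened.

6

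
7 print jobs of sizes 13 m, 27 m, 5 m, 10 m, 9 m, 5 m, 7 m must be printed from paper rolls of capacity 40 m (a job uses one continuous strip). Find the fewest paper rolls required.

Total = 27 + 13 + 10 + 9 + 7 + 5 + 5 = 76 m.
Lower bound: ⌈76/40⌉ = 2 paper rolls.
A packing using 2 paper rolls:
  roll 1: 27 + 13 = 40
  roll 2: 10 + 9 + 7 + 5 + 5 = 36
This matches the lower bound, so 2 is optimal.

2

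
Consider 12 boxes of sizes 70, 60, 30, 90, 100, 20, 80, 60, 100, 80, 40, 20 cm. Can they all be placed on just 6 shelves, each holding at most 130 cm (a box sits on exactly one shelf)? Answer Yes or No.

Total = 750 cm; ⌈750/130⌉ = 6.
The bound of 6 does not rule out 6, but exhaustive search shows no assignment into 6 shelves of capacity 130 cm exists — the minimum is 7.

No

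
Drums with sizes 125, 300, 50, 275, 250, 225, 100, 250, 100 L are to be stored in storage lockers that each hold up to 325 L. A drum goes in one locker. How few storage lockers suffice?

6

Total = 300 + 275 + 250 + 250 + 225 + 125 + 100 + 100 + 50 = 1675 L.
Lower bound: ⌈1675/325⌉ = 6 storage lockers.
A packing using 6 storage lockers:
  locker 1: 300 = 300
  locker 2: 275 + 50 = 325
  locker 3: 250 = 250
  locker 4: 250 = 250
  locker 5: 225 + 100 = 325
  locker 6: 125 + 100 = 225
This matches the lower bound, so 6 is optimal.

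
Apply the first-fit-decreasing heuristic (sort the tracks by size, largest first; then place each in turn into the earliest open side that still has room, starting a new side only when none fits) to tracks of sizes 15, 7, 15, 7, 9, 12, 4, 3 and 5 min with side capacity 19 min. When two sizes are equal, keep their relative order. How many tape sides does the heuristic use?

5

Sorted descending: 15, 15, 12, 9, 7, 7, 5, 4, 3.
  15 → side 1 (new)  [load 15/19]
  15 → side 2 (new)  [load 15/19]
  12 → side 3 (new)  [load 12/19]
  9 → side 4 (new)  [load 9/19]
  7 → side 3  [load 19/19]
  7 → side 4  [load 16/19]
  5 → side 5 (new)  [load 5/19]
  4 → side 1  [load 19/19]
  3 → side 2  [load 18/19]
5 tape sides opened.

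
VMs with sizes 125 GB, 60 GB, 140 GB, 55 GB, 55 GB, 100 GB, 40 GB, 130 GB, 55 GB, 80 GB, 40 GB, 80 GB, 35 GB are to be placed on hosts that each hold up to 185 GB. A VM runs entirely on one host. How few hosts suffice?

Total = 140 + 130 + 125 + 100 + 80 + 80 + 60 + 55 + 55 + 55 + 40 + 40 + 35 = 995 GB.
Lower bound: ⌈995/185⌉ = 6 hosts.
A packing using 6 hosts:
  host 1: 140 + 40 = 180
  host 2: 130 + 55 = 185
  host 3: 125 + 60 = 185
  host 4: 100 + 80 = 180
  host 5: 80 + 55 + 40 = 175
  host 6: 55 + 35 = 90
This matches the lower bound, so 6 is optimal.

6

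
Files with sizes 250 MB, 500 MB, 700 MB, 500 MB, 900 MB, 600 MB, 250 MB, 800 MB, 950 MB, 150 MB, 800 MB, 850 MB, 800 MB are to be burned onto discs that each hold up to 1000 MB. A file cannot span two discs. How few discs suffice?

Total = 950 + 900 + 850 + 800 + 800 + 800 + 700 + 600 + 500 + 500 + 250 + 250 + 150 = 8050 MB.
Lower bound: ⌈8050/1000⌉ = 9 discs.
A packing using 9 discs:
  disc 1: 950 = 950
  disc 2: 900 = 900
  disc 3: 850 + 150 = 1000
  disc 4: 800 = 800
  disc 5: 800 = 800
  disc 6: 800 = 800
  disc 7: 700 + 250 = 950
  disc 8: 600 + 250 = 850
  disc 9: 500 + 500 = 1000
This matches the lower bound, so 9 is optimal.

9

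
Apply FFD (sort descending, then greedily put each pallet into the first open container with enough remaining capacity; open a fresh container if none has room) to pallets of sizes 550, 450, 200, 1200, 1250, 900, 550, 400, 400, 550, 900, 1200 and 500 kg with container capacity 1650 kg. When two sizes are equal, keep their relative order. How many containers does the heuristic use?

Sorted descending: 1250, 1200, 1200, 900, 900, 550, 550, 550, 500, 450, 400, 400, 200.
  1250 → container 1 (new)  [load 1250/1650]
  1200 → container 2 (new)  [load 1200/1650]
  1200 → container 3 (new)  [load 1200/1650]
  900 → container 4 (new)  [load 900/1650]
  900 → container 5 (new)  [load 900/1650]
  550 → container 4  [load 1450/1650]
  550 → container 5  [load 1450/1650]
  550 → container 6 (new)  [load 550/1650]
  500 → container 6  [load 1050/1650]
  450 → container 2  [load 1650/1650]
  400 → container 1  [load 1650/1650]
  400 → container 3  [load 1600/1650]
  200 → container 4  [load 1650/1650]
6 containers opened.

6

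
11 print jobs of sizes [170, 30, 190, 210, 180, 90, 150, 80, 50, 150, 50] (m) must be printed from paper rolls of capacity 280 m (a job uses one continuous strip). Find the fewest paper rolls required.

6

Total = 210 + 190 + 180 + 170 + 150 + 150 + 90 + 80 + 50 + 50 + 30 = 1350 m.
Lower bound: ⌈1350/280⌉ = 5 paper rolls.
Also, 6 print jobs each exceed 140 m, and no two of those can share a roll, so at least 6 paper rolls are needed.
A packing using 6 paper rolls:
  roll 1: 210 + 50 = 260
  roll 2: 190 + 90 = 280
  roll 3: 180 + 80 = 260
  roll 4: 170 + 50 + 30 = 250
  roll 5: 150 = 150
  roll 6: 150 = 150
This matches the lower bound, so 6 is optimal.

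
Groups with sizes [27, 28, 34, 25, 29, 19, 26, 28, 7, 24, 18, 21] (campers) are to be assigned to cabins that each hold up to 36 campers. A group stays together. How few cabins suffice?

11

Total = 34 + 29 + 28 + 28 + 27 + 26 + 25 + 24 + 21 + 19 + 18 + 7 = 286 campers.
Lower bound: ⌈286/36⌉ = 8 cabins.
Also, 10 groups each exceed 18 campers, and no two of those can share a cabin, so at least 10 cabins are needed.
A packing using 11 cabins:
  cabin 1: 34 = 34
  cabin 2: 29 + 7 = 36
  cabin 3: 28 = 28
  cabin 4: 28 = 28
  cabin 5: 27 = 27
  cabin 6: 26 = 26
  cabin 7: 25 = 25
  cabin 8: 24 = 24
  cabin 9: 21 = 21
  cabin 10: 19 = 19
  cabin 11: 18 = 18
No arrangement into 10 cabins stays within capacity, so 11 is optimal.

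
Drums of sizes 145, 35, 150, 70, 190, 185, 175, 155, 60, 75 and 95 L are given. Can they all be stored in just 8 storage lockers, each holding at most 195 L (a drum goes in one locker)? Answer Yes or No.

Yes

A valid assignment using 8 storage lockers:
  locker 1: 190 = 190
  locker 2: 185 = 185
  locker 3: 175 = 175
  locker 4: 155 + 35 = 190
  locker 5: 150 = 150
  locker 6: 145 = 145
  locker 7: 95 + 75 = 170
  locker 8: 70 + 60 = 130
Every load is within 195 L, so 8 storage lockers suffice.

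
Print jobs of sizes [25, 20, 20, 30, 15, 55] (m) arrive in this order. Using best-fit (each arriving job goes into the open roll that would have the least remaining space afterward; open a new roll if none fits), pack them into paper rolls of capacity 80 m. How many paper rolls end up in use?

3

  25 → roll 1 (new)  [load 25/80]
  20 → roll 1  [load 45/80]
  20 → roll 1  [load 65/80]
  30 → roll 2 (new)  [load 30/80]
  15 → roll 1  [load 80/80]
  55 → roll 3 (new)  [load 55/80]
3 paper rolls opened.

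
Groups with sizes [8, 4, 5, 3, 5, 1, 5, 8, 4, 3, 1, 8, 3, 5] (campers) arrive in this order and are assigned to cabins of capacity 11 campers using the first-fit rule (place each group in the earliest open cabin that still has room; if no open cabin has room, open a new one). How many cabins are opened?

  8 → cabin 1 (new)  [load 8/11]
  4 → cabin 2 (new)  [load 4/11]
  5 → cabin 2  [load 9/11]
  3 → cabin 1  [load 11/11]
  5 → cabin 3 (new)  [load 5/11]
  1 → cabin 2  [load 10/11]
  5 → cabin 3  [load 10/11]
  8 → cabin 4 (new)  [load 8/11]
  4 → cabin 5 (new)  [load 4/11]
  3 → cabin 4  [load 11/11]
  1 → cabin 2  [load 11/11]
  8 → cabin 6 (new)  [load 8/11]
  3 → cabin 5  [load 7/11]
  5 → cabin 7 (new)  [load 5/11]
7 cabins opened.

7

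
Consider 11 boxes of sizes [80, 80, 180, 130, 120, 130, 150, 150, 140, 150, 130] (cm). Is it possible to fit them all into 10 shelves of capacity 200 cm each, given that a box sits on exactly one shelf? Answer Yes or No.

Yes

A valid assignment using 10 shelves:
  shelf 1: 180 = 180
  shelf 2: 150 = 150
  shelf 3: 150 = 150
  shelf 4: 150 = 150
  shelf 5: 140 = 140
  shelf 6: 130 = 130
  shelf 7: 130 = 130
  shelf 8: 130 = 130
  shelf 9: 120 + 80 = 200
  shelf 10: 80 = 80
Every load is within 200 cm, so 10 shelves suffice.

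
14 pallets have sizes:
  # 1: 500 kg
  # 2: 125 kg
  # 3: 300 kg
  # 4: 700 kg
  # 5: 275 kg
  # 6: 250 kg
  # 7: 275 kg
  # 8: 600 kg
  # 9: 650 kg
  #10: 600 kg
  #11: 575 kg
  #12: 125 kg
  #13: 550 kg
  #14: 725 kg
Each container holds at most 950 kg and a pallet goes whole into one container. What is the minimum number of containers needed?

Total = 725 + 700 + 650 + 600 + 600 + 575 + 550 + 500 + 300 + 275 + 275 + 250 + 125 + 125 = 6250 kg.
Lower bound: ⌈6250/950⌉ = 7 containers.
Also, 8 pallets each exceed 475 kg, and no two of those can share a container, so at least 8 containers are needed.
A packing using 8 containers:
  container 1: 725 + 125 = 850
  container 2: 700 + 250 = 950
  container 3: 650 + 300 = 950
  container 4: 600 + 275 = 875
  container 5: 600 + 275 = 875
  container 6: 575 + 125 = 700
  container 7: 550 = 550
  container 8: 500 = 500
This matches the lower bound, so 8 is optimal.

8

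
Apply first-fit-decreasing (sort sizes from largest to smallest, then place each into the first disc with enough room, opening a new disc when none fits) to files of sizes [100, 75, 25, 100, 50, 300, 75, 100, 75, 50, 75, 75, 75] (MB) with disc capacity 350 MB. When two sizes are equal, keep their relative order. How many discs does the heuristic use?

Sorted descending: 300, 100, 100, 100, 75, 75, 75, 75, 75, 75, 50, 50, 25.
  300 → disc 1 (new)  [load 300/350]
  100 → disc 2 (new)  [load 100/350]
  100 → disc 2  [load 200/350]
  100 → disc 2  [load 300/350]
  75 → disc 3 (new)  [load 75/350]
  75 → disc 3  [load 150/350]
  75 → disc 3  [load 225/350]
  75 → disc 3  [load 300/350]
  75 → disc 4 (new)  [load 75/350]
  75 → disc 4  [load 150/350]
  50 → disc 1  [load 350/350]
  50 → disc 2  [load 350/350]
  25 → disc 3  [load 325/350]
4 discs opened.

4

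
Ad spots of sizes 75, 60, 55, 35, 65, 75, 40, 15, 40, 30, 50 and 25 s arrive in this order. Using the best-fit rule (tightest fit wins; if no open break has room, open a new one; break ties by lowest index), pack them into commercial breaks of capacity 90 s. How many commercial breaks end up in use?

  75 → break 1 (new)  [load 75/90]
  60 → break 2 (new)  [load 60/90]
  55 → break 3 (new)  [load 55/90]
  35 → break 3  [load 90/90]
  65 → break 4 (new)  [load 65/90]
  75 → break 5 (new)  [load 75/90]
  40 → break 6 (new)  [load 40/90]
  15 → break 1  [load 90/90]
  40 → break 6  [load 80/90]
  30 → break 2  [load 90/90]
  50 → break 7 (new)  [load 50/90]
  25 → break 4  [load 90/90]
7 commercial breaks opened.

7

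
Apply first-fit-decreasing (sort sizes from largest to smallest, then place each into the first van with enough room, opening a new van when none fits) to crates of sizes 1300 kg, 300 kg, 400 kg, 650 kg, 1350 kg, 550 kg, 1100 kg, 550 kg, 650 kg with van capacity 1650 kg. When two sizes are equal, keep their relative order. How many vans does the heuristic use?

5

Sorted descending: 1350, 1300, 1100, 650, 650, 550, 550, 400, 300.
  1350 → van 1 (new)  [load 1350/1650]
  1300 → van 2 (new)  [load 1300/1650]
  1100 → van 3 (new)  [load 1100/1650]
  650 → van 4 (new)  [load 650/1650]
  650 → van 4  [load 1300/1650]
  550 → van 3  [load 1650/1650]
  550 → van 5 (new)  [load 550/1650]
  400 → van 5  [load 950/1650]
  300 → van 1  [load 1650/1650]
5 vans opened.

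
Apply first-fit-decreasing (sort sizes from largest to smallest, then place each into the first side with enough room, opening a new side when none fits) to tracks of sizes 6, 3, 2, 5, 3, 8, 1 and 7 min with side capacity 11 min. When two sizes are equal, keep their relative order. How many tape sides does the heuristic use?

Sorted descending: 8, 7, 6, 5, 3, 3, 2, 1.
  8 → side 1 (new)  [load 8/11]
  7 → side 2 (new)  [load 7/11]
  6 → side 3 (new)  [load 6/11]
  5 → side 3  [load 11/11]
  3 → side 1  [load 11/11]
  3 → side 2  [load 10/11]
  2 → side 4 (new)  [load 2/11]
  1 → side 2  [load 11/11]
4 tape sides opened.

4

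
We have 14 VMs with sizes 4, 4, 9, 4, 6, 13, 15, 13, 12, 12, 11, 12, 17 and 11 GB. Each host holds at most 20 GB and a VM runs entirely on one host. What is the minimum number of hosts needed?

Total = 17 + 15 + 13 + 13 + 12 + 12 + 12 + 11 + 11 + 9 + 6 + 4 + 4 + 4 = 143 GB.
Lower bound: ⌈143/20⌉ = 8 hosts.
Also, 9 VMs each exceed 10 GB, and no two of those can share a host, so at least 9 hosts are needed.
A packing using 9 hosts:
  host 1: 17 = 17
  host 2: 15 + 4 = 19
  host 3: 13 + 6 = 19
  host 4: 13 + 4 = 17
  host 5: 12 + 4 = 16
  host 6: 12 = 12
  host 7: 12 = 12
  host 8: 11 + 9 = 20
  host 9: 11 = 11
This matches the lower bound, so 9 is optimal.

9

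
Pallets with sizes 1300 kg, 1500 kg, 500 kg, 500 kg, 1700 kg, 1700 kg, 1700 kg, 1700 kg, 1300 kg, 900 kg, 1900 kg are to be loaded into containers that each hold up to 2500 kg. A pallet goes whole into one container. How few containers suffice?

8

Total = 1900 + 1700 + 1700 + 1700 + 1700 + 1500 + 1300 + 1300 + 900 + 500 + 500 = 14700 kg.
Lower bound: ⌈14700/2500⌉ = 6 containers.
Also, 8 pallets each exceed 1250 kg, and no two of those can share a container, so at least 8 containers are needed.
A packing using 8 containers:
  container 1: 1900 + 500 = 2400
  container 2: 1700 + 500 = 2200
  container 3: 1700 = 1700
  container 4: 1700 = 1700
  container 5: 1700 = 1700
  container 6: 1500 + 900 = 2400
  container 7: 1300 = 1300
  container 8: 1300 = 1300
This matches the lower bound, so 8 is optimal.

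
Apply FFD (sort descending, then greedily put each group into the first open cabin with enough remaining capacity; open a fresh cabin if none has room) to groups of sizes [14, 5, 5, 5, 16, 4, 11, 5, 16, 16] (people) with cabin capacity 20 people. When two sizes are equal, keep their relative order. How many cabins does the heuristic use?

Sorted descending: 16, 16, 16, 14, 11, 5, 5, 5, 5, 4.
  16 → cabin 1 (new)  [load 16/20]
  16 → cabin 2 (new)  [load 16/20]
  16 → cabin 3 (new)  [load 16/20]
  14 → cabin 4 (new)  [load 14/20]
  11 → cabin 5 (new)  [load 11/20]
  5 → cabin 4  [load 19/20]
  5 → cabin 5  [load 16/20]
  5 → cabin 6 (new)  [load 5/20]
  5 → cabin 6  [load 10/20]
  4 → cabin 1  [load 20/20]
6 cabins opened.

6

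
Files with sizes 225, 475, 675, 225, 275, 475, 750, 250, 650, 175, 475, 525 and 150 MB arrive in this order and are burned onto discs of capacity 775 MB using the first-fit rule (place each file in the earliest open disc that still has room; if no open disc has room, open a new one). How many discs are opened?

8

  225 → disc 1 (new)  [load 225/775]
  475 → disc 1  [load 700/775]
  675 → disc 2 (new)  [load 675/775]
  225 → disc 3 (new)  [load 225/775]
  275 → disc 3  [load 500/775]
  475 → disc 4 (new)  [load 475/775]
  750 → disc 5 (new)  [load 750/775]
  250 → disc 3  [load 750/775]
  650 → disc 6 (new)  [load 650/775]
  175 → disc 4  [load 650/775]
  475 → disc 7 (new)  [load 475/775]
  525 → disc 8 (new)  [load 525/775]
  150 → disc 7  [load 625/775]
8 discs opened.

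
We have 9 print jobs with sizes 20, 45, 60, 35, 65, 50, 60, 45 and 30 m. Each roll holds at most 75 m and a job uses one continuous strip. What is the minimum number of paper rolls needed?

7

Total = 65 + 60 + 60 + 50 + 45 + 45 + 35 + 30 + 20 = 410 m.
Lower bound: ⌈410/75⌉ = 6 paper rolls.
A packing using 7 paper rolls:
  roll 1: 65 = 65
  roll 2: 60 = 60
  roll 3: 60 = 60
  roll 4: 50 + 20 = 70
  roll 5: 45 + 30 = 75
  roll 6: 45 = 45
  roll 7: 35 = 35
No arrangement into 6 paper rolls stays within capacity, so 7 is optimal.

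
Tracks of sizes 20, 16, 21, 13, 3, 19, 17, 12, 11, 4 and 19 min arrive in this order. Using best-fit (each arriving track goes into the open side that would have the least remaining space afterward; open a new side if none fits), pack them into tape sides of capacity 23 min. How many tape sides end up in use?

  20 → side 1 (new)  [load 20/23]
  16 → side 2 (new)  [load 16/23]
  21 → side 3 (new)  [load 21/23]
  13 → side 4 (new)  [load 13/23]
  3 → side 1  [load 23/23]
  19 → side 5 (new)  [load 19/23]
  17 → side 6 (new)  [load 17/23]
  12 → side 7 (new)  [load 12/23]
  11 → side 7  [load 23/23]
  4 → side 5  [load 23/23]
  19 → side 8 (new)  [load 19/23]
8 tape sides opened.

8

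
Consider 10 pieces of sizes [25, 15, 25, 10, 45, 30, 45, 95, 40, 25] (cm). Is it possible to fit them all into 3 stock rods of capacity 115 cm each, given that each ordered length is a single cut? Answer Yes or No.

No

Total = 355 cm; ⌈355/115⌉ = 4.
At least 4 stock rods are required, but only 3 are allowed.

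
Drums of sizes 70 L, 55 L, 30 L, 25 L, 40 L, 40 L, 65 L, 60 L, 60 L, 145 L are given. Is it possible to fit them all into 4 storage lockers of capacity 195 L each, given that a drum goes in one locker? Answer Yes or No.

A valid assignment using 4 storage lockers:
  locker 1: 145 + 40 = 185
  locker 2: 70 + 65 + 60 = 195
  locker 3: 60 + 55 + 40 + 30 = 185
  locker 4: 25 = 25
Every load is within 195 L, so 4 storage lockers suffice.

Yes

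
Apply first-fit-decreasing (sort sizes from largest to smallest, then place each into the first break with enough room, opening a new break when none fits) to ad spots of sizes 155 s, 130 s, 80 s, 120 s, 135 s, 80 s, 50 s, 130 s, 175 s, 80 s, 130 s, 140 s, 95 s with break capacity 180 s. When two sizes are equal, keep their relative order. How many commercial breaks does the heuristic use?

10

Sorted descending: 175, 155, 140, 135, 130, 130, 130, 120, 95, 80, 80, 80, 50.
  175 → break 1 (new)  [load 175/180]
  155 → break 2 (new)  [load 155/180]
  140 → break 3 (new)  [load 140/180]
  135 → break 4 (new)  [load 135/180]
  130 → break 5 (new)  [load 130/180]
  130 → break 6 (new)  [load 130/180]
  130 → break 7 (new)  [load 130/180]
  120 → break 8 (new)  [load 120/180]
  95 → break 9 (new)  [load 95/180]
  80 → break 9  [load 175/180]
  80 → break 10 (new)  [load 80/180]
  80 → break 10  [load 160/180]
  50 → break 5  [load 180/180]
10 commercial breaks opened.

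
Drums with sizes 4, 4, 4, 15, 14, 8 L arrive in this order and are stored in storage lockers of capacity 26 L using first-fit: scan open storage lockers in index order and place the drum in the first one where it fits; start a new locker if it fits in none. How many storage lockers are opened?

  4 → locker 1 (new)  [load 4/26]
  4 → locker 1  [load 8/26]
  4 → locker 1  [load 12/26]
  15 → locker 2 (new)  [load 15/26]
  14 → locker 1  [load 26/26]
  8 → locker 2  [load 23/26]
2 storage lockers opened.

2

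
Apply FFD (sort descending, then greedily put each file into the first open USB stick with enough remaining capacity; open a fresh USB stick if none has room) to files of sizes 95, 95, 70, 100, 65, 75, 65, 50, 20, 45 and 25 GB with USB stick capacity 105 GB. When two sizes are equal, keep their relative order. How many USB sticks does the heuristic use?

Sorted descending: 100, 95, 95, 75, 70, 65, 65, 50, 45, 25, 20.
  100 → USB stick 1 (new)  [load 100/105]
  95 → USB stick 2 (new)  [load 95/105]
  95 → USB stick 3 (new)  [load 95/105]
  75 → USB stick 4 (new)  [load 75/105]
  70 → USB stick 5 (new)  [load 70/105]
  65 → USB stick 6 (new)  [load 65/105]
  65 → USB stick 7 (new)  [load 65/105]
  50 → USB stick 8 (new)  [load 50/105]
  45 → USB stick 8  [load 95/105]
  25 → USB stick 4  [load 100/105]
  20 → USB stick 5  [load 90/105]
8 USB sticks opened.

8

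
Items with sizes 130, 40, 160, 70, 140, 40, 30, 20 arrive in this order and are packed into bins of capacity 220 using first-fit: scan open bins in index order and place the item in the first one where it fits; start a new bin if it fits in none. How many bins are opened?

  130 → bin 1 (new)  [load 130/220]
  40 → bin 1  [load 170/220]
  160 → bin 2 (new)  [load 160/220]
  70 → bin 3 (new)  [load 70/220]
  140 → bin 3  [load 210/220]
  40 → bin 1  [load 210/220]
  30 → bin 2  [load 190/220]
  20 → bin 2  [load 210/220]
3 bins opened.

3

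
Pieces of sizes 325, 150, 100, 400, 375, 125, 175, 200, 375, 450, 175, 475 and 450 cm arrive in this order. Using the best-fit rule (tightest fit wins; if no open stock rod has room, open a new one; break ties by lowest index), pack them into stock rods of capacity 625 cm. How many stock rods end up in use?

7

  325 → stock rod 1 (new)  [load 325/625]
  150 → stock rod 1  [load 475/625]
  100 → stock rod 1  [load 575/625]
  400 → stock rod 2 (new)  [load 400/625]
  375 → stock rod 3 (new)  [load 375/625]
  125 → stock rod 2  [load 525/625]
  175 → stock rod 3  [load 550/625]
  200 → stock rod 4 (new)  [load 200/625]
  375 → stock rod 4  [load 575/625]
  450 → stock rod 5 (new)  [load 450/625]
  175 → stock rod 5  [load 625/625]
  475 → stock rod 6 (new)  [load 475/625]
  450 → stock rod 7 (new)  [load 450/625]
7 stock rods opened.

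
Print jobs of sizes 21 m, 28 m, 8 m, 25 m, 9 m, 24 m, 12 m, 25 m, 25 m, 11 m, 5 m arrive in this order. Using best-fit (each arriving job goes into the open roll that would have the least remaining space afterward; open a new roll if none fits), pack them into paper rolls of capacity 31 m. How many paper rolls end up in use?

  21 → roll 1 (new)  [load 21/31]
  28 → roll 2 (new)  [load 28/31]
  8 → roll 1  [load 29/31]
  25 → roll 3 (new)  [load 25/31]
  9 → roll 4 (new)  [load 9/31]
  24 → roll 5 (new)  [load 24/31]
  12 → roll 4  [load 21/31]
  25 → roll 6 (new)  [load 25/31]
  25 → roll 7 (new)  [load 25/31]
  11 → roll 8 (new)  [load 11/31]
  5 → roll 3  [load 30/31]
8 paper rolls opened.

8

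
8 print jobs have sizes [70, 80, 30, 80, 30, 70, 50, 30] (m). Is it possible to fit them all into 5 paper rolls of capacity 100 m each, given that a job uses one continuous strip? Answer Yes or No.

A valid assignment using 5 paper rolls:
  roll 1: 80 = 80
  roll 2: 80 = 80
  roll 3: 70 + 30 = 100
  roll 4: 70 + 30 = 100
  roll 5: 50 + 30 = 80
Every load is within 100 m, so 5 paper rolls suffice.

Yes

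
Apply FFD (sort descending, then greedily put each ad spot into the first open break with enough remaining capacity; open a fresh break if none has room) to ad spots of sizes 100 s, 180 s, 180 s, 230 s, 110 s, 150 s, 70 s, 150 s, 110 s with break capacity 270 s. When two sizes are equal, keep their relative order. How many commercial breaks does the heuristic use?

Sorted descending: 230, 180, 180, 150, 150, 110, 110, 100, 70.
  230 → break 1 (new)  [load 230/270]
  180 → break 2 (new)  [load 180/270]
  180 → break 3 (new)  [load 180/270]
  150 → break 4 (new)  [load 150/270]
  150 → break 5 (new)  [load 150/270]
  110 → break 4  [load 260/270]
  110 → break 5  [load 260/270]
  100 → break 6 (new)  [load 100/270]
  70 → break 2  [load 250/270]
6 commercial breaks opened.

6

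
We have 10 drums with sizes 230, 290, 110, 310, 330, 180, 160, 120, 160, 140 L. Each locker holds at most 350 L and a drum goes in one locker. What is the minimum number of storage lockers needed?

Total = 330 + 310 + 290 + 230 + 180 + 160 + 160 + 140 + 120 + 110 = 2030 L.
Lower bound: ⌈2030/350⌉ = 6 storage lockers.
A packing using 7 storage lockers:
  locker 1: 330 = 330
  locker 2: 310 = 310
  locker 3: 290 = 290
  locker 4: 230 + 120 = 350
  locker 5: 180 + 160 = 340
  locker 6: 160 + 140 = 300
  locker 7: 110 = 110
No arrangement into 6 storage lockers stays within capacity, so 7 is optimal.

7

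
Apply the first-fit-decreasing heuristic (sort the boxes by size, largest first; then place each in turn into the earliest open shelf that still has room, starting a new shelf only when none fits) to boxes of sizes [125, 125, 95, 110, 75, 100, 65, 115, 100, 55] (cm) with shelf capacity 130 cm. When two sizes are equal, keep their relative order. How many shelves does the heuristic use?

Sorted descending: 125, 125, 115, 110, 100, 100, 95, 75, 65, 55.
  125 → shelf 1 (new)  [load 125/130]
  125 → shelf 2 (new)  [load 125/130]
  115 → shelf 3 (new)  [load 115/130]
  110 → shelf 4 (new)  [load 110/130]
  100 → shelf 5 (new)  [load 100/130]
  100 → shelf 6 (new)  [load 100/130]
  95 → shelf 7 (new)  [load 95/130]
  75 → shelf 8 (new)  [load 75/130]
  65 → shelf 9 (new)  [load 65/130]
  55 → shelf 8  [load 130/130]
9 shelves opened.

9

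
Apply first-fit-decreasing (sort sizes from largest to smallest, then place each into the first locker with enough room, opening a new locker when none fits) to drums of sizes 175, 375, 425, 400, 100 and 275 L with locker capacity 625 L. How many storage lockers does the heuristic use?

Sorted descending: 425, 400, 375, 275, 175, 100.
  425 → locker 1 (new)  [load 425/625]
  400 → locker 2 (new)  [load 400/625]
  375 → locker 3 (new)  [load 375/625]
  275 → locker 4 (new)  [load 275/625]
  175 → locker 1  [load 600/625]
  100 → locker 2  [load 500/625]
4 storage lockers opened.

4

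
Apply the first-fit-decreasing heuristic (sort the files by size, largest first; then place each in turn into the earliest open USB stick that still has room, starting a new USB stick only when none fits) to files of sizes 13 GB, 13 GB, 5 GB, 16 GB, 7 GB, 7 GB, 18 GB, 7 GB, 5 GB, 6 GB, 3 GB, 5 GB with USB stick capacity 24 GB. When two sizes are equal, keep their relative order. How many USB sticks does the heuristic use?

5

Sorted descending: 18, 16, 13, 13, 7, 7, 7, 6, 5, 5, 5, 3.
  18 → USB stick 1 (new)  [load 18/24]
  16 → USB stick 2 (new)  [load 16/24]
  13 → USB stick 3 (new)  [load 13/24]
  13 → USB stick 4 (new)  [load 13/24]
  7 → USB stick 2  [load 23/24]
  7 → USB stick 3  [load 20/24]
  7 → USB stick 4  [load 20/24]
  6 → USB stick 1  [load 24/24]
  5 → USB stick 5 (new)  [load 5/24]
  5 → USB stick 5  [load 10/24]
  5 → USB stick 5  [load 15/24]
  3 → USB stick 3  [load 23/24]
5 USB sticks opened.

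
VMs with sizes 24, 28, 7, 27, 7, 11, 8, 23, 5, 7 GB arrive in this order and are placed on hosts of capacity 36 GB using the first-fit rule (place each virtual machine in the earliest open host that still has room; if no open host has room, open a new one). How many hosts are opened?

  24 → host 1 (new)  [load 24/36]
  28 → host 2 (new)  [load 28/36]
  7 → host 1  [load 31/36]
  27 → host 3 (new)  [load 27/36]
  7 → host 2  [load 35/36]
  11 → host 4 (new)  [load 11/36]
  8 → host 3  [load 35/36]
  23 → host 4  [load 34/36]
  5 → host 1  [load 36/36]
  7 → host 5 (new)  [load 7/36]
5 hosts opened.

5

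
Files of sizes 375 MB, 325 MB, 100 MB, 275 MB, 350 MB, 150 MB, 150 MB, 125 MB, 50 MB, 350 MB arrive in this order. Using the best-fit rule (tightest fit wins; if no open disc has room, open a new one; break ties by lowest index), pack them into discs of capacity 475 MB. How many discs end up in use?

5

  375 → disc 1 (new)  [load 375/475]
  325 → disc 2 (new)  [load 325/475]
  100 → disc 1  [load 475/475]
  275 → disc 3 (new)  [load 275/475]
  350 → disc 4 (new)  [load 350/475]
  150 → disc 2  [load 475/475]
  150 → disc 3  [load 425/475]
  125 → disc 4  [load 475/475]
  50 → disc 3  [load 475/475]
  350 → disc 5 (new)  [load 350/475]
5 discs opened.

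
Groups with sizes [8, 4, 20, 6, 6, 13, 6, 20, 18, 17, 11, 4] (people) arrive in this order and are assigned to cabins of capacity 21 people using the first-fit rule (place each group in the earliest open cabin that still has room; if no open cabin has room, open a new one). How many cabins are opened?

7

  8 → cabin 1 (new)  [load 8/21]
  4 → cabin 1  [load 12/21]
  20 → cabin 2 (new)  [load 20/21]
  6 → cabin 1  [load 18/21]
  6 → cabin 3 (new)  [load 6/21]
  13 → cabin 3  [load 19/21]
  6 → cabin 4 (new)  [load 6/21]
  20 → cabin 5 (new)  [load 20/21]
  18 → cabin 6 (new)  [load 18/21]
  17 → cabin 7 (new)  [load 17/21]
  11 → cabin 4  [load 17/21]
  4 → cabin 4  [load 21/21]
7 cabins opened.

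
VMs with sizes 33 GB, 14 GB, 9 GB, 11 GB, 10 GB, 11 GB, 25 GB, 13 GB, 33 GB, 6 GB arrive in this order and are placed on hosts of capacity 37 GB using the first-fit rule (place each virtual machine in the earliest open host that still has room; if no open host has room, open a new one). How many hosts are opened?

5

  33 → host 1 (new)  [load 33/37]
  14 → host 2 (new)  [load 14/37]
  9 → host 2  [load 23/37]
  11 → host 2  [load 34/37]
  10 → host 3 (new)  [load 10/37]
  11 → host 3  [load 21/37]
  25 → host 4 (new)  [load 25/37]
  13 → host 3  [load 34/37]
  33 → host 5 (new)  [load 33/37]
  6 → host 4  [load 31/37]
5 hosts opened.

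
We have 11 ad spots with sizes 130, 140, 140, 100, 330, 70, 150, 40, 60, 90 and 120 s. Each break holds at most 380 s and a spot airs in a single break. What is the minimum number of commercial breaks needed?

Total = 330 + 150 + 140 + 140 + 130 + 120 + 100 + 90 + 70 + 60 + 40 = 1370 s.
Lower bound: ⌈1370/380⌉ = 4 commercial breaks.
A packing using 4 commercial breaks:
  break 1: 330 + 40 = 370
  break 2: 150 + 140 + 90 = 380
  break 3: 140 + 130 + 100 = 370
  break 4: 120 + 70 + 60 = 250
This matches the lower bound, so 4 is optimal.

4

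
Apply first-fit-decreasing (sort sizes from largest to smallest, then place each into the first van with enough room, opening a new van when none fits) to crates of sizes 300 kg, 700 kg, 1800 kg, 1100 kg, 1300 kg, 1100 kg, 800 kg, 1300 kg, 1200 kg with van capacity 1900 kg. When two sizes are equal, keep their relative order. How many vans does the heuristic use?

6

Sorted descending: 1800, 1300, 1300, 1200, 1100, 1100, 800, 700, 300.
  1800 → van 1 (new)  [load 1800/1900]
  1300 → van 2 (new)  [load 1300/1900]
  1300 → van 3 (new)  [load 1300/1900]
  1200 → van 4 (new)  [load 1200/1900]
  1100 → van 5 (new)  [load 1100/1900]
  1100 → van 6 (new)  [load 1100/1900]
  800 → van 5  [load 1900/1900]
  700 → van 4  [load 1900/1900]
  300 → van 2  [load 1600/1900]
6 vans opened.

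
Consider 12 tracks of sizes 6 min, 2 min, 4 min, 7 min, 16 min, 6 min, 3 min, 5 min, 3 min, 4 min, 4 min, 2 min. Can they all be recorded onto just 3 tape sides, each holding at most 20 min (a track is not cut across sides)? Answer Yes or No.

No

Total = 62 min; ⌈62/20⌉ = 4.
At least 4 tape sides are required, but only 3 are allowed.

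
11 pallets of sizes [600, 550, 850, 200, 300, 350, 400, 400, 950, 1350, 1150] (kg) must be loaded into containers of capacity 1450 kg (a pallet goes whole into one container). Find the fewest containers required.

6

Total = 1350 + 1150 + 950 + 850 + 600 + 550 + 400 + 400 + 350 + 300 + 200 = 7100 kg.
Lower bound: ⌈7100/1450⌉ = 5 containers.
A packing using 6 containers:
  container 1: 1350 = 1350
  container 2: 1150 + 300 = 1450
  container 3: 950 + 400 = 1350
  container 4: 850 + 600 = 1450
  container 5: 550 + 400 + 350 = 1300
  container 6: 200 = 200
No arrangement into 5 containers stays within capacity, so 6 is optimal.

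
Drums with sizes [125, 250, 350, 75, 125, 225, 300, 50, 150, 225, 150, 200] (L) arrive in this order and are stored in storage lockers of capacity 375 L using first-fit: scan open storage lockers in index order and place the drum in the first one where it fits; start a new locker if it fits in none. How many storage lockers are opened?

  125 → locker 1 (new)  [load 125/375]
  250 → locker 1  [load 375/375]
  350 → locker 2 (new)  [load 350/375]
  75 → locker 3 (new)  [load 75/375]
  125 → locker 3  [load 200/375]
  225 → locker 4 (new)  [load 225/375]
  300 → locker 5 (new)  [load 300/375]
  50 → locker 3  [load 250/375]
  150 → locker 4  [load 375/375]
  225 → locker 6 (new)  [load 225/375]
  150 → locker 6  [load 375/375]
  200 → locker 7 (new)  [load 200/375]
7 storage lockers opened.

7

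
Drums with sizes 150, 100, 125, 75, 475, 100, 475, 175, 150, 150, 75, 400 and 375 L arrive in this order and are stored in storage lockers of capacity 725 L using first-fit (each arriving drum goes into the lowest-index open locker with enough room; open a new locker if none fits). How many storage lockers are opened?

5

  150 → locker 1 (new)  [load 150/725]
  100 → locker 1  [load 250/725]
  125 → locker 1  [load 375/725]
  75 → locker 1  [load 450/725]
  475 → locker 2 (new)  [load 475/725]
  100 → locker 1  [load 550/725]
  475 → locker 3 (new)  [load 475/725]
  175 → locker 1  [load 725/725]
  150 → locker 2  [load 625/725]
  150 → locker 3  [load 625/725]
  75 → locker 2  [load 700/725]
  400 → locker 4 (new)  [load 400/725]
  375 → locker 5 (new)  [load 375/725]
5 storage lockers opened.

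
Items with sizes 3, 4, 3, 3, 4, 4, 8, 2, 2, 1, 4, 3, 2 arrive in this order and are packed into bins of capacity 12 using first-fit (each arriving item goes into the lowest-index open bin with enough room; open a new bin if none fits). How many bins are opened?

  3 → bin 1 (new)  [load 3/12]
  4 → bin 1  [load 7/12]
  3 → bin 1  [load 10/12]
  3 → bin 2 (new)  [load 3/12]
  4 → bin 2  [load 7/12]
  4 → bin 2  [load 11/12]
  8 → bin 3 (new)  [load 8/12]
  2 → bin 1  [load 12/12]
  2 → bin 3  [load 10/12]
  1 → bin 2  [load 12/12]
  4 → bin 4 (new)  [load 4/12]
  3 → bin 4  [load 7/12]
  2 → bin 3  [load 12/12]
4 bins opened.

4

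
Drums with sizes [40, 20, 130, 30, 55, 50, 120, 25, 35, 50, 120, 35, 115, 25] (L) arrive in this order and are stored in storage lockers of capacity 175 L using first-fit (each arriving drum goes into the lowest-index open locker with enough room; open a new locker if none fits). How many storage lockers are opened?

5

  40 → locker 1 (new)  [load 40/175]
  20 → locker 1  [load 60/175]
  130 → locker 2 (new)  [load 130/175]
  30 → locker 1  [load 90/175]
  55 → locker 1  [load 145/175]
  50 → locker 3 (new)  [load 50/175]
  120 → locker 3  [load 170/175]
  25 → locker 1  [load 170/175]
  35 → locker 2  [load 165/175]
  50 → locker 4 (new)  [load 50/175]
  120 → locker 4  [load 170/175]
  35 → locker 5 (new)  [load 35/175]
  115 → locker 5  [load 150/175]
  25 → locker 5  [load 175/175]
5 storage lockers opened.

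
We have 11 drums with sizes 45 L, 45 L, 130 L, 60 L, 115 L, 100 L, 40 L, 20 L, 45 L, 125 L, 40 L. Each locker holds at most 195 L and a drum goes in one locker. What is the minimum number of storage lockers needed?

4

Total = 130 + 125 + 115 + 100 + 60 + 45 + 45 + 45 + 40 + 40 + 20 = 765 L.
Lower bound: ⌈765/195⌉ = 4 storage lockers.
A packing using 4 storage lockers:
  locker 1: 130 + 60 = 190
  locker 2: 125 + 45 + 20 = 190
  locker 3: 115 + 40 + 40 = 195
  locker 4: 100 + 45 + 45 = 190
This matches the lower bound, so 4 is optimal.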